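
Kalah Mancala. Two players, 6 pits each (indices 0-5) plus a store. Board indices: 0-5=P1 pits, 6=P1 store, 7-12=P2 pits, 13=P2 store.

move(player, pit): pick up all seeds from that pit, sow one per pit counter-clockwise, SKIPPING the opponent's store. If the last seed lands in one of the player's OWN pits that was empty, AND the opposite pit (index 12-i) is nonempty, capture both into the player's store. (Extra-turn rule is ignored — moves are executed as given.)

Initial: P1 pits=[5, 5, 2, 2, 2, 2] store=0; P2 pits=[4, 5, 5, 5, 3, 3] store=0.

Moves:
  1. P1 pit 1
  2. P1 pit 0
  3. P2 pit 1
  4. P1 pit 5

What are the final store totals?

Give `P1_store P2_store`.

Answer: 2 1

Derivation:
Move 1: P1 pit1 -> P1=[5,0,3,3,3,3](1) P2=[4,5,5,5,3,3](0)
Move 2: P1 pit0 -> P1=[0,1,4,4,4,4](1) P2=[4,5,5,5,3,3](0)
Move 3: P2 pit1 -> P1=[0,1,4,4,4,4](1) P2=[4,0,6,6,4,4](1)
Move 4: P1 pit5 -> P1=[0,1,4,4,4,0](2) P2=[5,1,7,6,4,4](1)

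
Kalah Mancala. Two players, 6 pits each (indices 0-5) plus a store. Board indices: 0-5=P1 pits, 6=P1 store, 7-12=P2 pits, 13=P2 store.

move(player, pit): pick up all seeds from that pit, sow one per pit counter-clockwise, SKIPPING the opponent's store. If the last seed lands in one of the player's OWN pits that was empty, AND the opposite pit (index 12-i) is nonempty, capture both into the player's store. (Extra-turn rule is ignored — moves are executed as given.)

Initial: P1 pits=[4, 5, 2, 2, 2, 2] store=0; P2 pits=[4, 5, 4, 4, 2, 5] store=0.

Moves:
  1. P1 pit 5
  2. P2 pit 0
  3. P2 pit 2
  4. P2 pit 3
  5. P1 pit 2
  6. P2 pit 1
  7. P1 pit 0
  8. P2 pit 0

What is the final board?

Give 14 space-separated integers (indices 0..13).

Move 1: P1 pit5 -> P1=[4,5,2,2,2,0](1) P2=[5,5,4,4,2,5](0)
Move 2: P2 pit0 -> P1=[4,5,2,2,2,0](1) P2=[0,6,5,5,3,6](0)
Move 3: P2 pit2 -> P1=[5,5,2,2,2,0](1) P2=[0,6,0,6,4,7](1)
Move 4: P2 pit3 -> P1=[6,6,3,2,2,0](1) P2=[0,6,0,0,5,8](2)
Move 5: P1 pit2 -> P1=[6,6,0,3,3,1](1) P2=[0,6,0,0,5,8](2)
Move 6: P2 pit1 -> P1=[7,6,0,3,3,1](1) P2=[0,0,1,1,6,9](3)
Move 7: P1 pit0 -> P1=[0,7,1,4,4,2](2) P2=[1,0,1,1,6,9](3)
Move 8: P2 pit0 -> P1=[0,7,1,4,0,2](2) P2=[0,0,1,1,6,9](8)

Answer: 0 7 1 4 0 2 2 0 0 1 1 6 9 8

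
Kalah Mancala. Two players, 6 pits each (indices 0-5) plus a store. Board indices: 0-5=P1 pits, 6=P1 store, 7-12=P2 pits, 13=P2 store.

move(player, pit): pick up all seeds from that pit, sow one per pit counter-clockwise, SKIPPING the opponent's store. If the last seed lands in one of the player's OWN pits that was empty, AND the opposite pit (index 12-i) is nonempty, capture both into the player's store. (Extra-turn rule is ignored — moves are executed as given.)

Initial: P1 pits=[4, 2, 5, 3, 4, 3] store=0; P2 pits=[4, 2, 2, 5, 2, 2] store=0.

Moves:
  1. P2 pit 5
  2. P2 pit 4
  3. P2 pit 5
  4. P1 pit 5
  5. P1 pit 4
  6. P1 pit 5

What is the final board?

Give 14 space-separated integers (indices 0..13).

Answer: 5 2 5 3 0 0 3 6 4 2 5 0 0 3

Derivation:
Move 1: P2 pit5 -> P1=[5,2,5,3,4,3](0) P2=[4,2,2,5,2,0](1)
Move 2: P2 pit4 -> P1=[5,2,5,3,4,3](0) P2=[4,2,2,5,0,1](2)
Move 3: P2 pit5 -> P1=[5,2,5,3,4,3](0) P2=[4,2,2,5,0,0](3)
Move 4: P1 pit5 -> P1=[5,2,5,3,4,0](1) P2=[5,3,2,5,0,0](3)
Move 5: P1 pit4 -> P1=[5,2,5,3,0,1](2) P2=[6,4,2,5,0,0](3)
Move 6: P1 pit5 -> P1=[5,2,5,3,0,0](3) P2=[6,4,2,5,0,0](3)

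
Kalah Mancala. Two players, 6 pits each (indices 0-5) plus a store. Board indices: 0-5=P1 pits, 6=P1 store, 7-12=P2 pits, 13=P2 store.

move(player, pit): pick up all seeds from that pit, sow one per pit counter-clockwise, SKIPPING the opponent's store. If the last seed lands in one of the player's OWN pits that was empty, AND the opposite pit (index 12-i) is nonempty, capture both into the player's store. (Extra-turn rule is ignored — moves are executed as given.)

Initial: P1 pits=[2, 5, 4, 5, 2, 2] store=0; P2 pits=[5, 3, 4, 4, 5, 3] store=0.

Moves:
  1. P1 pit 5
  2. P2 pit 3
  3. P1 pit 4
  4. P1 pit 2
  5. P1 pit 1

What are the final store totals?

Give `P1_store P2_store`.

Move 1: P1 pit5 -> P1=[2,5,4,5,2,0](1) P2=[6,3,4,4,5,3](0)
Move 2: P2 pit3 -> P1=[3,5,4,5,2,0](1) P2=[6,3,4,0,6,4](1)
Move 3: P1 pit4 -> P1=[3,5,4,5,0,1](2) P2=[6,3,4,0,6,4](1)
Move 4: P1 pit2 -> P1=[3,5,0,6,1,2](3) P2=[6,3,4,0,6,4](1)
Move 5: P1 pit1 -> P1=[3,0,1,7,2,3](4) P2=[6,3,4,0,6,4](1)

Answer: 4 1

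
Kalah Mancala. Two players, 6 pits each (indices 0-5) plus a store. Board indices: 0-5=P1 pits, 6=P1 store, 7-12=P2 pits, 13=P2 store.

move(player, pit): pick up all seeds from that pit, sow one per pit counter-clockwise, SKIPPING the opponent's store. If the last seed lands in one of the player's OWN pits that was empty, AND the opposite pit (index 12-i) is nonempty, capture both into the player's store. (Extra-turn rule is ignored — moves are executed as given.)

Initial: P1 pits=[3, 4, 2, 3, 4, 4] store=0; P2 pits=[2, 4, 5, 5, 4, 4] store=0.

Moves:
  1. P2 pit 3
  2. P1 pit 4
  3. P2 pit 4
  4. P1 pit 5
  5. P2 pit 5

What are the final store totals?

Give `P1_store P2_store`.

Answer: 2 3

Derivation:
Move 1: P2 pit3 -> P1=[4,5,2,3,4,4](0) P2=[2,4,5,0,5,5](1)
Move 2: P1 pit4 -> P1=[4,5,2,3,0,5](1) P2=[3,5,5,0,5,5](1)
Move 3: P2 pit4 -> P1=[5,6,3,3,0,5](1) P2=[3,5,5,0,0,6](2)
Move 4: P1 pit5 -> P1=[5,6,3,3,0,0](2) P2=[4,6,6,1,0,6](2)
Move 5: P2 pit5 -> P1=[6,7,4,4,1,0](2) P2=[4,6,6,1,0,0](3)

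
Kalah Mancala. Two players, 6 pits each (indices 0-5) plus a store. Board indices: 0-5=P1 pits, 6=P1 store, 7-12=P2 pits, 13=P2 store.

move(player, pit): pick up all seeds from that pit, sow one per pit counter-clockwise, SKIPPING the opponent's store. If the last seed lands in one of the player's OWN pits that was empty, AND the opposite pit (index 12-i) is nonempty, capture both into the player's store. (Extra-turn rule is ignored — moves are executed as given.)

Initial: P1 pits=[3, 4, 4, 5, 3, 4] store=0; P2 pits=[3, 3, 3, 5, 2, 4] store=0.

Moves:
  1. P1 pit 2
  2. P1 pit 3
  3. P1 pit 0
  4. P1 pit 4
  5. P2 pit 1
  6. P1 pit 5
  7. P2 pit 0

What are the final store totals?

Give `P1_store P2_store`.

Answer: 9 2

Derivation:
Move 1: P1 pit2 -> P1=[3,4,0,6,4,5](1) P2=[3,3,3,5,2,4](0)
Move 2: P1 pit3 -> P1=[3,4,0,0,5,6](2) P2=[4,4,4,5,2,4](0)
Move 3: P1 pit0 -> P1=[0,5,1,0,5,6](7) P2=[4,4,0,5,2,4](0)
Move 4: P1 pit4 -> P1=[0,5,1,0,0,7](8) P2=[5,5,1,5,2,4](0)
Move 5: P2 pit1 -> P1=[0,5,1,0,0,7](8) P2=[5,0,2,6,3,5](1)
Move 6: P1 pit5 -> P1=[0,5,1,0,0,0](9) P2=[6,1,3,7,4,6](1)
Move 7: P2 pit0 -> P1=[0,5,1,0,0,0](9) P2=[0,2,4,8,5,7](2)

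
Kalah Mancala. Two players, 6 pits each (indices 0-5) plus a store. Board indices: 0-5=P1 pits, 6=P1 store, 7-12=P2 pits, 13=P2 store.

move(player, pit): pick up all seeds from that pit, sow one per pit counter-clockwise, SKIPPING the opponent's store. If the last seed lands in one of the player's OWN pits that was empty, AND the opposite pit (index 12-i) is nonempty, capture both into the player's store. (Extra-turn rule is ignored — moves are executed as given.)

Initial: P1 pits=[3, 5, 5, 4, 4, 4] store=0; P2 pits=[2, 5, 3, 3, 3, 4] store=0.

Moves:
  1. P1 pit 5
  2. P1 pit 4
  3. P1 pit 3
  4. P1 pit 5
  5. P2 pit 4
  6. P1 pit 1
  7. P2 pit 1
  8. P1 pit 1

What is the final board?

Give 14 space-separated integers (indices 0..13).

Move 1: P1 pit5 -> P1=[3,5,5,4,4,0](1) P2=[3,6,4,3,3,4](0)
Move 2: P1 pit4 -> P1=[3,5,5,4,0,1](2) P2=[4,7,4,3,3,4](0)
Move 3: P1 pit3 -> P1=[3,5,5,0,1,2](3) P2=[5,7,4,3,3,4](0)
Move 4: P1 pit5 -> P1=[3,5,5,0,1,0](4) P2=[6,7,4,3,3,4](0)
Move 5: P2 pit4 -> P1=[4,5,5,0,1,0](4) P2=[6,7,4,3,0,5](1)
Move 6: P1 pit1 -> P1=[4,0,6,1,2,1](5) P2=[6,7,4,3,0,5](1)
Move 7: P2 pit1 -> P1=[5,1,6,1,2,1](5) P2=[6,0,5,4,1,6](2)
Move 8: P1 pit1 -> P1=[5,0,7,1,2,1](5) P2=[6,0,5,4,1,6](2)

Answer: 5 0 7 1 2 1 5 6 0 5 4 1 6 2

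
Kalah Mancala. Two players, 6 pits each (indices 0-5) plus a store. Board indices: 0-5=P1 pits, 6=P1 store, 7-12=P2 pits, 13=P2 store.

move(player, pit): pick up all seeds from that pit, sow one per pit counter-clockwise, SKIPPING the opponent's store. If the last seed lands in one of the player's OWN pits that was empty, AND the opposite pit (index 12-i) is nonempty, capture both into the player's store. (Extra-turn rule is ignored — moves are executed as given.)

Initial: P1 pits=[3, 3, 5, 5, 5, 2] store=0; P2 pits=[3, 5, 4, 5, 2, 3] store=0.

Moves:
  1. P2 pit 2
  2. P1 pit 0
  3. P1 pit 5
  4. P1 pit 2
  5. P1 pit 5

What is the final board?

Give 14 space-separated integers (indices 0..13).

Move 1: P2 pit2 -> P1=[3,3,5,5,5,2](0) P2=[3,5,0,6,3,4](1)
Move 2: P1 pit0 -> P1=[0,4,6,6,5,2](0) P2=[3,5,0,6,3,4](1)
Move 3: P1 pit5 -> P1=[0,4,6,6,5,0](1) P2=[4,5,0,6,3,4](1)
Move 4: P1 pit2 -> P1=[0,4,0,7,6,1](2) P2=[5,6,0,6,3,4](1)
Move 5: P1 pit5 -> P1=[0,4,0,7,6,0](3) P2=[5,6,0,6,3,4](1)

Answer: 0 4 0 7 6 0 3 5 6 0 6 3 4 1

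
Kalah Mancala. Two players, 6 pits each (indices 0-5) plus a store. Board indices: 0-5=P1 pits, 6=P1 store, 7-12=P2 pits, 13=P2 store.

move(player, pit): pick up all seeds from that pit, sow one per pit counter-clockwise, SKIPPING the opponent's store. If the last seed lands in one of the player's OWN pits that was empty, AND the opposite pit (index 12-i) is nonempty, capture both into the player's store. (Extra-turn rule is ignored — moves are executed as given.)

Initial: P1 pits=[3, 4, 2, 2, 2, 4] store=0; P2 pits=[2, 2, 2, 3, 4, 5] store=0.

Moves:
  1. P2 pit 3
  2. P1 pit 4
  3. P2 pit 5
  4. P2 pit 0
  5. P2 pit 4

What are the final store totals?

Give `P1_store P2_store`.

Move 1: P2 pit3 -> P1=[3,4,2,2,2,4](0) P2=[2,2,2,0,5,6](1)
Move 2: P1 pit4 -> P1=[3,4,2,2,0,5](1) P2=[2,2,2,0,5,6](1)
Move 3: P2 pit5 -> P1=[4,5,3,3,1,5](1) P2=[2,2,2,0,5,0](2)
Move 4: P2 pit0 -> P1=[4,5,3,3,1,5](1) P2=[0,3,3,0,5,0](2)
Move 5: P2 pit4 -> P1=[5,6,4,3,1,5](1) P2=[0,3,3,0,0,1](3)

Answer: 1 3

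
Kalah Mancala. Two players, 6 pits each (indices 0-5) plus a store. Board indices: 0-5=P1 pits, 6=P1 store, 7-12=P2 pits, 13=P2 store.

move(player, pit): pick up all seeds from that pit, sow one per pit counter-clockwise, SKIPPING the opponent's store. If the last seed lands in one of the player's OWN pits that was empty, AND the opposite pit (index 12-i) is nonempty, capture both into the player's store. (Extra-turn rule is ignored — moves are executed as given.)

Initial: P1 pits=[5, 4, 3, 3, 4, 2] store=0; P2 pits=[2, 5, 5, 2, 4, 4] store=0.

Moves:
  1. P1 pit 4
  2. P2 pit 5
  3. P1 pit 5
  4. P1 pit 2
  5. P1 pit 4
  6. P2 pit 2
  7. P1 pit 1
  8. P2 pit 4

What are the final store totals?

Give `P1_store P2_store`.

Move 1: P1 pit4 -> P1=[5,4,3,3,0,3](1) P2=[3,6,5,2,4,4](0)
Move 2: P2 pit5 -> P1=[6,5,4,3,0,3](1) P2=[3,6,5,2,4,0](1)
Move 3: P1 pit5 -> P1=[6,5,4,3,0,0](2) P2=[4,7,5,2,4,0](1)
Move 4: P1 pit2 -> P1=[6,5,0,4,1,1](3) P2=[4,7,5,2,4,0](1)
Move 5: P1 pit4 -> P1=[6,5,0,4,0,2](3) P2=[4,7,5,2,4,0](1)
Move 6: P2 pit2 -> P1=[7,5,0,4,0,2](3) P2=[4,7,0,3,5,1](2)
Move 7: P1 pit1 -> P1=[7,0,1,5,1,3](4) P2=[4,7,0,3,5,1](2)
Move 8: P2 pit4 -> P1=[8,1,2,5,1,3](4) P2=[4,7,0,3,0,2](3)

Answer: 4 3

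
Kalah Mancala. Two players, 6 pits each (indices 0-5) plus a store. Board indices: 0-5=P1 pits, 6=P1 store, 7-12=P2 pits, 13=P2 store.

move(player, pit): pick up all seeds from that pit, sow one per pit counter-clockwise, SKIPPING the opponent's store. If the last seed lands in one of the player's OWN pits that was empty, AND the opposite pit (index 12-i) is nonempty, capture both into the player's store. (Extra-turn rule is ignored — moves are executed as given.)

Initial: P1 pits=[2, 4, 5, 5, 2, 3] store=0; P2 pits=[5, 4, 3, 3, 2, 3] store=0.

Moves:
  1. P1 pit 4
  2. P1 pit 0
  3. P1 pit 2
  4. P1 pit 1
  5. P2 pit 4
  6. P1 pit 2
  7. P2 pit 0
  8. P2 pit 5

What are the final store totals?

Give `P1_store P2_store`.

Move 1: P1 pit4 -> P1=[2,4,5,5,0,4](1) P2=[5,4,3,3,2,3](0)
Move 2: P1 pit0 -> P1=[0,5,6,5,0,4](1) P2=[5,4,3,3,2,3](0)
Move 3: P1 pit2 -> P1=[0,5,0,6,1,5](2) P2=[6,5,3,3,2,3](0)
Move 4: P1 pit1 -> P1=[0,0,1,7,2,6](3) P2=[6,5,3,3,2,3](0)
Move 5: P2 pit4 -> P1=[0,0,1,7,2,6](3) P2=[6,5,3,3,0,4](1)
Move 6: P1 pit2 -> P1=[0,0,0,8,2,6](3) P2=[6,5,3,3,0,4](1)
Move 7: P2 pit0 -> P1=[0,0,0,8,2,6](3) P2=[0,6,4,4,1,5](2)
Move 8: P2 pit5 -> P1=[1,1,1,9,2,6](3) P2=[0,6,4,4,1,0](3)

Answer: 3 3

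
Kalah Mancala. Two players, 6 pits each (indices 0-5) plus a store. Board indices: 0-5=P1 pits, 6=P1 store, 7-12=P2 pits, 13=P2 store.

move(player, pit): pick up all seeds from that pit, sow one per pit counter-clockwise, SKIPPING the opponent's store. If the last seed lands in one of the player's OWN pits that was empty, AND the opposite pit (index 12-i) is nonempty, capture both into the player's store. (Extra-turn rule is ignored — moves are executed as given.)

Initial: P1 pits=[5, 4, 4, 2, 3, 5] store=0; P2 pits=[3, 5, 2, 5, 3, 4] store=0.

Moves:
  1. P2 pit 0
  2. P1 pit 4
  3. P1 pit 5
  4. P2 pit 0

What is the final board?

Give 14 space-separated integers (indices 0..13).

Answer: 5 4 4 2 0 0 2 0 8 5 7 4 4 0

Derivation:
Move 1: P2 pit0 -> P1=[5,4,4,2,3,5](0) P2=[0,6,3,6,3,4](0)
Move 2: P1 pit4 -> P1=[5,4,4,2,0,6](1) P2=[1,6,3,6,3,4](0)
Move 3: P1 pit5 -> P1=[5,4,4,2,0,0](2) P2=[2,7,4,7,4,4](0)
Move 4: P2 pit0 -> P1=[5,4,4,2,0,0](2) P2=[0,8,5,7,4,4](0)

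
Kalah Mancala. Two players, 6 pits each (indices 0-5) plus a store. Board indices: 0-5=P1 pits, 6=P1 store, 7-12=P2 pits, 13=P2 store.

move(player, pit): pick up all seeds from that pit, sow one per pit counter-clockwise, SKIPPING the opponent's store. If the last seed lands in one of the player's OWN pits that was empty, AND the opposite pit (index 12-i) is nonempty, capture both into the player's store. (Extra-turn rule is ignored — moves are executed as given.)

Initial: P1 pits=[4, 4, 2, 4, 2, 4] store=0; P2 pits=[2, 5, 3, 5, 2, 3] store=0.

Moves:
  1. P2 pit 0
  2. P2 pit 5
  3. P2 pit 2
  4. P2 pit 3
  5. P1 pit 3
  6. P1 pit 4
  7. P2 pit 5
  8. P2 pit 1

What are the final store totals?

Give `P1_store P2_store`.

Answer: 2 5

Derivation:
Move 1: P2 pit0 -> P1=[4,4,2,4,2,4](0) P2=[0,6,4,5,2,3](0)
Move 2: P2 pit5 -> P1=[5,5,2,4,2,4](0) P2=[0,6,4,5,2,0](1)
Move 3: P2 pit2 -> P1=[5,5,2,4,2,4](0) P2=[0,6,0,6,3,1](2)
Move 4: P2 pit3 -> P1=[6,6,3,4,2,4](0) P2=[0,6,0,0,4,2](3)
Move 5: P1 pit3 -> P1=[6,6,3,0,3,5](1) P2=[1,6,0,0,4,2](3)
Move 6: P1 pit4 -> P1=[6,6,3,0,0,6](2) P2=[2,6,0,0,4,2](3)
Move 7: P2 pit5 -> P1=[7,6,3,0,0,6](2) P2=[2,6,0,0,4,0](4)
Move 8: P2 pit1 -> P1=[8,6,3,0,0,6](2) P2=[2,0,1,1,5,1](5)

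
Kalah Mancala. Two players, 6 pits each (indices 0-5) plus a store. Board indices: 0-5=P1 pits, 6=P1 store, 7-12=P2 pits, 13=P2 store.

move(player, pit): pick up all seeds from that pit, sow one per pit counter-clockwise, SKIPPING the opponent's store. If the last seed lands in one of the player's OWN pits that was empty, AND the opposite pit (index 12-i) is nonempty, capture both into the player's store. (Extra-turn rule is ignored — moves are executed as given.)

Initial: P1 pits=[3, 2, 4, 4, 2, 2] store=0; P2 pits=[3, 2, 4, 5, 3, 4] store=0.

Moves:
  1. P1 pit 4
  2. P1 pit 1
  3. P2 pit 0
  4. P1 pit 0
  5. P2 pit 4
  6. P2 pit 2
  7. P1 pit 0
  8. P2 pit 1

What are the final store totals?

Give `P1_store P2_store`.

Answer: 1 2

Derivation:
Move 1: P1 pit4 -> P1=[3,2,4,4,0,3](1) P2=[3,2,4,5,3,4](0)
Move 2: P1 pit1 -> P1=[3,0,5,5,0,3](1) P2=[3,2,4,5,3,4](0)
Move 3: P2 pit0 -> P1=[3,0,5,5,0,3](1) P2=[0,3,5,6,3,4](0)
Move 4: P1 pit0 -> P1=[0,1,6,6,0,3](1) P2=[0,3,5,6,3,4](0)
Move 5: P2 pit4 -> P1=[1,1,6,6,0,3](1) P2=[0,3,5,6,0,5](1)
Move 6: P2 pit2 -> P1=[2,1,6,6,0,3](1) P2=[0,3,0,7,1,6](2)
Move 7: P1 pit0 -> P1=[0,2,7,6,0,3](1) P2=[0,3,0,7,1,6](2)
Move 8: P2 pit1 -> P1=[0,2,7,6,0,3](1) P2=[0,0,1,8,2,6](2)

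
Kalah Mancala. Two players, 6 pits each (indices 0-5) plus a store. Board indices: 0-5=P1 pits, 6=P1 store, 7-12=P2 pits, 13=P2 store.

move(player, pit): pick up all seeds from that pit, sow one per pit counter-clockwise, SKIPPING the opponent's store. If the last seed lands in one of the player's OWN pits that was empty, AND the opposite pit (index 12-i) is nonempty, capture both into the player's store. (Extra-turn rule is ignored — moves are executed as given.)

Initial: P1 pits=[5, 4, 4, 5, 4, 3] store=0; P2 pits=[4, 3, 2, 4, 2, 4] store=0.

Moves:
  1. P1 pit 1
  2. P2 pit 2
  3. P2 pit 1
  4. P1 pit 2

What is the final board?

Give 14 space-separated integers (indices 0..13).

Move 1: P1 pit1 -> P1=[5,0,5,6,5,4](0) P2=[4,3,2,4,2,4](0)
Move 2: P2 pit2 -> P1=[5,0,5,6,5,4](0) P2=[4,3,0,5,3,4](0)
Move 3: P2 pit1 -> P1=[5,0,5,6,5,4](0) P2=[4,0,1,6,4,4](0)
Move 4: P1 pit2 -> P1=[5,0,0,7,6,5](1) P2=[5,0,1,6,4,4](0)

Answer: 5 0 0 7 6 5 1 5 0 1 6 4 4 0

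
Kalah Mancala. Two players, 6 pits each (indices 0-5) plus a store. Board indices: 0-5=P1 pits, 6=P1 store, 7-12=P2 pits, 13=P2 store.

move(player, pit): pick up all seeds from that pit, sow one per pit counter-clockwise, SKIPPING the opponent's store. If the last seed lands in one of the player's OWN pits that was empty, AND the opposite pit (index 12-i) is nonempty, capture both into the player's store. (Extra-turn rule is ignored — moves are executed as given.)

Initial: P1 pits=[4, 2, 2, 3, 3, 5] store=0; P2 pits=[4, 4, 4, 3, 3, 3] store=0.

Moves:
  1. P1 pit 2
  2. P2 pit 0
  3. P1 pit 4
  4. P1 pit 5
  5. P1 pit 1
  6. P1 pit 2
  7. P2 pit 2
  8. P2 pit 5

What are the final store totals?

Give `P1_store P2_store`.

Answer: 2 2

Derivation:
Move 1: P1 pit2 -> P1=[4,2,0,4,4,5](0) P2=[4,4,4,3,3,3](0)
Move 2: P2 pit0 -> P1=[4,2,0,4,4,5](0) P2=[0,5,5,4,4,3](0)
Move 3: P1 pit4 -> P1=[4,2,0,4,0,6](1) P2=[1,6,5,4,4,3](0)
Move 4: P1 pit5 -> P1=[4,2,0,4,0,0](2) P2=[2,7,6,5,5,3](0)
Move 5: P1 pit1 -> P1=[4,0,1,5,0,0](2) P2=[2,7,6,5,5,3](0)
Move 6: P1 pit2 -> P1=[4,0,0,6,0,0](2) P2=[2,7,6,5,5,3](0)
Move 7: P2 pit2 -> P1=[5,1,0,6,0,0](2) P2=[2,7,0,6,6,4](1)
Move 8: P2 pit5 -> P1=[6,2,1,6,0,0](2) P2=[2,7,0,6,6,0](2)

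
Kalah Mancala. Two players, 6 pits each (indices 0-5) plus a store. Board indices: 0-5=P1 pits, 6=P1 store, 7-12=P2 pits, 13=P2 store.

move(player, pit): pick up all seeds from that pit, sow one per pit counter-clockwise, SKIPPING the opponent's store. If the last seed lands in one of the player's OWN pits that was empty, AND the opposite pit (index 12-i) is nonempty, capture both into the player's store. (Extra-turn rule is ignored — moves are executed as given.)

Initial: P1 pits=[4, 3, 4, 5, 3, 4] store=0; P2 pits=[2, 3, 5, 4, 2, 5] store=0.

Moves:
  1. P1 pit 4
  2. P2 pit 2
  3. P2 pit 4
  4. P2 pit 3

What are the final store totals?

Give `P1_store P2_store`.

Answer: 1 3

Derivation:
Move 1: P1 pit4 -> P1=[4,3,4,5,0,5](1) P2=[3,3,5,4,2,5](0)
Move 2: P2 pit2 -> P1=[5,3,4,5,0,5](1) P2=[3,3,0,5,3,6](1)
Move 3: P2 pit4 -> P1=[6,3,4,5,0,5](1) P2=[3,3,0,5,0,7](2)
Move 4: P2 pit3 -> P1=[7,4,4,5,0,5](1) P2=[3,3,0,0,1,8](3)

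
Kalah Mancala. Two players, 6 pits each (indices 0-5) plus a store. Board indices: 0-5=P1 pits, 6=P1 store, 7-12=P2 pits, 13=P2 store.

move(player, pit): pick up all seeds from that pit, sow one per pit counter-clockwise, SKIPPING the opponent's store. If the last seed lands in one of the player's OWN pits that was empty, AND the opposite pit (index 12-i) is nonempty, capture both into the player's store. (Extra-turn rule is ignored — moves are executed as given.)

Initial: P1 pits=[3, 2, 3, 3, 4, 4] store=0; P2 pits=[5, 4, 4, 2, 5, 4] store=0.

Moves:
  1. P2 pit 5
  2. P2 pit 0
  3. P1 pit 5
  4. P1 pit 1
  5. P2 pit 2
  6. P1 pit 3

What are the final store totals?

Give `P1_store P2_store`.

Move 1: P2 pit5 -> P1=[4,3,4,3,4,4](0) P2=[5,4,4,2,5,0](1)
Move 2: P2 pit0 -> P1=[0,3,4,3,4,4](0) P2=[0,5,5,3,6,0](6)
Move 3: P1 pit5 -> P1=[0,3,4,3,4,0](1) P2=[1,6,6,3,6,0](6)
Move 4: P1 pit1 -> P1=[0,0,5,4,5,0](1) P2=[1,6,6,3,6,0](6)
Move 5: P2 pit2 -> P1=[1,1,5,4,5,0](1) P2=[1,6,0,4,7,1](7)
Move 6: P1 pit3 -> P1=[1,1,5,0,6,1](2) P2=[2,6,0,4,7,1](7)

Answer: 2 7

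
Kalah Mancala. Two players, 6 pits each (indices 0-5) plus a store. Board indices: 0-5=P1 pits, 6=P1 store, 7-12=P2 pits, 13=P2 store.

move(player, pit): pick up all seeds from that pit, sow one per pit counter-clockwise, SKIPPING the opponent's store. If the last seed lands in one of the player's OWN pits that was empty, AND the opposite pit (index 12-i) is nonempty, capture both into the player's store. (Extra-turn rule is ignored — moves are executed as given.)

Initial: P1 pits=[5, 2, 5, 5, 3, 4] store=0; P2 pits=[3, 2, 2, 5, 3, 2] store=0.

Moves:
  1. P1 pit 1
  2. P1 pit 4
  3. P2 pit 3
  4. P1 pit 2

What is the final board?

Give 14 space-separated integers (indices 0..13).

Answer: 6 1 0 7 1 6 2 5 3 2 0 4 3 1

Derivation:
Move 1: P1 pit1 -> P1=[5,0,6,6,3,4](0) P2=[3,2,2,5,3,2](0)
Move 2: P1 pit4 -> P1=[5,0,6,6,0,5](1) P2=[4,2,2,5,3,2](0)
Move 3: P2 pit3 -> P1=[6,1,6,6,0,5](1) P2=[4,2,2,0,4,3](1)
Move 4: P1 pit2 -> P1=[6,1,0,7,1,6](2) P2=[5,3,2,0,4,3](1)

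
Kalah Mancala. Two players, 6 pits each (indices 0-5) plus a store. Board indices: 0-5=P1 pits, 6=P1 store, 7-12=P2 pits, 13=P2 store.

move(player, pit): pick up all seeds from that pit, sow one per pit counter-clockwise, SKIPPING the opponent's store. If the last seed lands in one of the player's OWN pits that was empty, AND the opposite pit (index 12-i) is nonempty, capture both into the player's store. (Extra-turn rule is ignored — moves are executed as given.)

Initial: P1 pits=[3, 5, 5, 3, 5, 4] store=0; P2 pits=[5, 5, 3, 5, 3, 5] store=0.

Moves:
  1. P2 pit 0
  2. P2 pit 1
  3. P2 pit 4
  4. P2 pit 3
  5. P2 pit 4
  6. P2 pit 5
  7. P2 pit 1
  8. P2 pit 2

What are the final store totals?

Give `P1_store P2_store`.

Move 1: P2 pit0 -> P1=[3,5,5,3,5,4](0) P2=[0,6,4,6,4,6](0)
Move 2: P2 pit1 -> P1=[4,5,5,3,5,4](0) P2=[0,0,5,7,5,7](1)
Move 3: P2 pit4 -> P1=[5,6,6,3,5,4](0) P2=[0,0,5,7,0,8](2)
Move 4: P2 pit3 -> P1=[6,7,7,4,5,4](0) P2=[0,0,5,0,1,9](3)
Move 5: P2 pit4 -> P1=[6,7,7,4,5,4](0) P2=[0,0,5,0,0,10](3)
Move 6: P2 pit5 -> P1=[7,8,8,5,6,5](0) P2=[1,1,6,0,0,0](4)
Move 7: P2 pit1 -> P1=[7,8,8,5,6,5](0) P2=[1,0,7,0,0,0](4)
Move 8: P2 pit2 -> P1=[8,9,9,5,6,5](0) P2=[1,0,0,1,1,1](5)

Answer: 0 5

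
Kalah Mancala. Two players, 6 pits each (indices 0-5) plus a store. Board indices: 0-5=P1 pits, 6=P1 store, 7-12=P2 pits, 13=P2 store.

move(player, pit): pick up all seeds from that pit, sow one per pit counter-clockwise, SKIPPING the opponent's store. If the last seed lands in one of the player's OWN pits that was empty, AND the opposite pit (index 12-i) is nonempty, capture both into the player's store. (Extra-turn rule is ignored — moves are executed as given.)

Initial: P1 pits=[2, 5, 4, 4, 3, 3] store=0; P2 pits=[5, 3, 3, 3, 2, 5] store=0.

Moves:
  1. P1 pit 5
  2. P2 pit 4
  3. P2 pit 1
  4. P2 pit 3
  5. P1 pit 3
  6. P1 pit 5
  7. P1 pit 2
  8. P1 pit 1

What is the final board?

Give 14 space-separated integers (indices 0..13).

Answer: 3 0 1 2 6 2 5 7 0 4 0 2 8 2

Derivation:
Move 1: P1 pit5 -> P1=[2,5,4,4,3,0](1) P2=[6,4,3,3,2,5](0)
Move 2: P2 pit4 -> P1=[2,5,4,4,3,0](1) P2=[6,4,3,3,0,6](1)
Move 3: P2 pit1 -> P1=[2,5,4,4,3,0](1) P2=[6,0,4,4,1,7](1)
Move 4: P2 pit3 -> P1=[3,5,4,4,3,0](1) P2=[6,0,4,0,2,8](2)
Move 5: P1 pit3 -> P1=[3,5,4,0,4,1](2) P2=[7,0,4,0,2,8](2)
Move 6: P1 pit5 -> P1=[3,5,4,0,4,0](3) P2=[7,0,4,0,2,8](2)
Move 7: P1 pit2 -> P1=[3,5,0,1,5,1](4) P2=[7,0,4,0,2,8](2)
Move 8: P1 pit1 -> P1=[3,0,1,2,6,2](5) P2=[7,0,4,0,2,8](2)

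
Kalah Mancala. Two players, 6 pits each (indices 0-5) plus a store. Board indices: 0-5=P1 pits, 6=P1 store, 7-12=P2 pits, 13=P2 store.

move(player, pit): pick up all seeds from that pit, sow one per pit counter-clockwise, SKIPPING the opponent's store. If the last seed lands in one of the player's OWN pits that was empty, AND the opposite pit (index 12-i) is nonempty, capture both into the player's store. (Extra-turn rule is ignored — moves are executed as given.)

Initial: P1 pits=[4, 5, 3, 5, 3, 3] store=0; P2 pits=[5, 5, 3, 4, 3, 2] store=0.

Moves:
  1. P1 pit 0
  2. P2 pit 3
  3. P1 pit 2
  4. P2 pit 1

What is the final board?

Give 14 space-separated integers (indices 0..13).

Answer: 1 6 0 7 5 4 1 5 0 4 1 5 4 2

Derivation:
Move 1: P1 pit0 -> P1=[0,6,4,6,4,3](0) P2=[5,5,3,4,3,2](0)
Move 2: P2 pit3 -> P1=[1,6,4,6,4,3](0) P2=[5,5,3,0,4,3](1)
Move 3: P1 pit2 -> P1=[1,6,0,7,5,4](1) P2=[5,5,3,0,4,3](1)
Move 4: P2 pit1 -> P1=[1,6,0,7,5,4](1) P2=[5,0,4,1,5,4](2)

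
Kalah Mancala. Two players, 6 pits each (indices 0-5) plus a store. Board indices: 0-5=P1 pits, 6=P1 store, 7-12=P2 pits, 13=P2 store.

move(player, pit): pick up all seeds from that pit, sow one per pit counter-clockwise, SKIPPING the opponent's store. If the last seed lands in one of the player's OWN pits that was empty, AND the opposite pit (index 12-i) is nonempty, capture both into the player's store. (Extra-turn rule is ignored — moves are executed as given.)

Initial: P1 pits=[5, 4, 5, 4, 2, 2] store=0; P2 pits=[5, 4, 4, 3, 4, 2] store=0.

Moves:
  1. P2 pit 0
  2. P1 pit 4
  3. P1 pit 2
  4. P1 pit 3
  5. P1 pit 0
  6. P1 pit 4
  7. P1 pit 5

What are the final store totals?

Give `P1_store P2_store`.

Answer: 5 0

Derivation:
Move 1: P2 pit0 -> P1=[5,4,5,4,2,2](0) P2=[0,5,5,4,5,3](0)
Move 2: P1 pit4 -> P1=[5,4,5,4,0,3](1) P2=[0,5,5,4,5,3](0)
Move 3: P1 pit2 -> P1=[5,4,0,5,1,4](2) P2=[1,5,5,4,5,3](0)
Move 4: P1 pit3 -> P1=[5,4,0,0,2,5](3) P2=[2,6,5,4,5,3](0)
Move 5: P1 pit0 -> P1=[0,5,1,1,3,6](3) P2=[2,6,5,4,5,3](0)
Move 6: P1 pit4 -> P1=[0,5,1,1,0,7](4) P2=[3,6,5,4,5,3](0)
Move 7: P1 pit5 -> P1=[0,5,1,1,0,0](5) P2=[4,7,6,5,6,4](0)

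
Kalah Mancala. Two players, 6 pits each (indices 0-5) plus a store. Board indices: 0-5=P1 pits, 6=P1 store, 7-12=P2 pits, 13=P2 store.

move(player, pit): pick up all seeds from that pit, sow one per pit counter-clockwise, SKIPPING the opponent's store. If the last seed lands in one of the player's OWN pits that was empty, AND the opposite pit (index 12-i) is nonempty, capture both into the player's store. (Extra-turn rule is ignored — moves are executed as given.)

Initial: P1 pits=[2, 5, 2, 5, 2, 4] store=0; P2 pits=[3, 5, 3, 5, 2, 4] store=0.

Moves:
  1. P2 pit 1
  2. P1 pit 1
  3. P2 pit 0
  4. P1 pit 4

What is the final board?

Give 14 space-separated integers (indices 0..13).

Answer: 2 0 3 6 0 6 2 1 1 5 7 3 5 1

Derivation:
Move 1: P2 pit1 -> P1=[2,5,2,5,2,4](0) P2=[3,0,4,6,3,5](1)
Move 2: P1 pit1 -> P1=[2,0,3,6,3,5](1) P2=[3,0,4,6,3,5](1)
Move 3: P2 pit0 -> P1=[2,0,3,6,3,5](1) P2=[0,1,5,7,3,5](1)
Move 4: P1 pit4 -> P1=[2,0,3,6,0,6](2) P2=[1,1,5,7,3,5](1)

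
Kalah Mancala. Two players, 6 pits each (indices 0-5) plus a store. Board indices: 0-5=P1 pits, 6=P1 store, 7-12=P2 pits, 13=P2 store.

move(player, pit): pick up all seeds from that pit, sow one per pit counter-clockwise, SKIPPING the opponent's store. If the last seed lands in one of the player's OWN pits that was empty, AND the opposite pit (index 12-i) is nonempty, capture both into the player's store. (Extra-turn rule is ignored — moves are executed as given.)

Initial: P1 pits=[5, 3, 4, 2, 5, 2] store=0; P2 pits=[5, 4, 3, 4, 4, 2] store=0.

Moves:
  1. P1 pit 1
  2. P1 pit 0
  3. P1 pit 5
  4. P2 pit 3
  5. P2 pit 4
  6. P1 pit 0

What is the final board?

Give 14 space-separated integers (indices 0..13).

Answer: 0 3 8 4 7 0 1 6 5 3 0 0 4 2

Derivation:
Move 1: P1 pit1 -> P1=[5,0,5,3,6,2](0) P2=[5,4,3,4,4,2](0)
Move 2: P1 pit0 -> P1=[0,1,6,4,7,3](0) P2=[5,4,3,4,4,2](0)
Move 3: P1 pit5 -> P1=[0,1,6,4,7,0](1) P2=[6,5,3,4,4,2](0)
Move 4: P2 pit3 -> P1=[1,1,6,4,7,0](1) P2=[6,5,3,0,5,3](1)
Move 5: P2 pit4 -> P1=[2,2,7,4,7,0](1) P2=[6,5,3,0,0,4](2)
Move 6: P1 pit0 -> P1=[0,3,8,4,7,0](1) P2=[6,5,3,0,0,4](2)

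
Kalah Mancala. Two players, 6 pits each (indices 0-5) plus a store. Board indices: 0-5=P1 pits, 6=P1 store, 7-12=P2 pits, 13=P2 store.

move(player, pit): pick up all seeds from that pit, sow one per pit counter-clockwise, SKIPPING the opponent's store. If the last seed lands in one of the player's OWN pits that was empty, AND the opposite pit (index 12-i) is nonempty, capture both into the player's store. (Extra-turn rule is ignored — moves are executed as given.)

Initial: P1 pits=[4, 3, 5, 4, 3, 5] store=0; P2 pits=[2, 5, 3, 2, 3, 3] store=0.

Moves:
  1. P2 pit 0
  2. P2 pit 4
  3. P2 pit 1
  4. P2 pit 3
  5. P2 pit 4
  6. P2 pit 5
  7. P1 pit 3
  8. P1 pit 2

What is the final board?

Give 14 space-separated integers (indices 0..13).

Answer: 7 4 0 1 6 8 2 2 2 5 0 0 0 5

Derivation:
Move 1: P2 pit0 -> P1=[4,3,5,4,3,5](0) P2=[0,6,4,2,3,3](0)
Move 2: P2 pit4 -> P1=[5,3,5,4,3,5](0) P2=[0,6,4,2,0,4](1)
Move 3: P2 pit1 -> P1=[6,3,5,4,3,5](0) P2=[0,0,5,3,1,5](2)
Move 4: P2 pit3 -> P1=[6,3,5,4,3,5](0) P2=[0,0,5,0,2,6](3)
Move 5: P2 pit4 -> P1=[6,3,5,4,3,5](0) P2=[0,0,5,0,0,7](4)
Move 6: P2 pit5 -> P1=[7,4,6,5,4,6](0) P2=[0,0,5,0,0,0](5)
Move 7: P1 pit3 -> P1=[7,4,6,0,5,7](1) P2=[1,1,5,0,0,0](5)
Move 8: P1 pit2 -> P1=[7,4,0,1,6,8](2) P2=[2,2,5,0,0,0](5)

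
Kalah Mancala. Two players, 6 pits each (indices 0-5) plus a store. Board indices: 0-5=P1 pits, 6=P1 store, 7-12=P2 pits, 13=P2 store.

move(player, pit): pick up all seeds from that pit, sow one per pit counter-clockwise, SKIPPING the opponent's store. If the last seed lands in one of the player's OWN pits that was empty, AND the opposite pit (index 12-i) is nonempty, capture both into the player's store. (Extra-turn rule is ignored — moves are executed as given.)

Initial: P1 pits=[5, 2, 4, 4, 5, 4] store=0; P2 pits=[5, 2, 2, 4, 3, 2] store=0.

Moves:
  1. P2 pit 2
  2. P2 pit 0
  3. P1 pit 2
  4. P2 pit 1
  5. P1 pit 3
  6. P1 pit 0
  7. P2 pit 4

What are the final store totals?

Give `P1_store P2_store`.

Answer: 2 1

Derivation:
Move 1: P2 pit2 -> P1=[5,2,4,4,5,4](0) P2=[5,2,0,5,4,2](0)
Move 2: P2 pit0 -> P1=[5,2,4,4,5,4](0) P2=[0,3,1,6,5,3](0)
Move 3: P1 pit2 -> P1=[5,2,0,5,6,5](1) P2=[0,3,1,6,5,3](0)
Move 4: P2 pit1 -> P1=[5,2,0,5,6,5](1) P2=[0,0,2,7,6,3](0)
Move 5: P1 pit3 -> P1=[5,2,0,0,7,6](2) P2=[1,1,2,7,6,3](0)
Move 6: P1 pit0 -> P1=[0,3,1,1,8,7](2) P2=[1,1,2,7,6,3](0)
Move 7: P2 pit4 -> P1=[1,4,2,2,8,7](2) P2=[1,1,2,7,0,4](1)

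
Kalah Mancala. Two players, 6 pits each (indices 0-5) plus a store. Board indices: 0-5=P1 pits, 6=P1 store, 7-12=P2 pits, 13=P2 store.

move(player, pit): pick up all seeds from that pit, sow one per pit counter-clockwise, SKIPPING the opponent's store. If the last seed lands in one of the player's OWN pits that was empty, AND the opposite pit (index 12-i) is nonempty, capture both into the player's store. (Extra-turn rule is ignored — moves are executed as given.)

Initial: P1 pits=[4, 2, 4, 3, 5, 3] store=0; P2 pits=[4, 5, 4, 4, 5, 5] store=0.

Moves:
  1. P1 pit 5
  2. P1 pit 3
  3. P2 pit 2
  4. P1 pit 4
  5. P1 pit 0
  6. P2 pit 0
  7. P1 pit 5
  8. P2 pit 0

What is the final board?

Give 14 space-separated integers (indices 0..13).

Move 1: P1 pit5 -> P1=[4,2,4,3,5,0](1) P2=[5,6,4,4,5,5](0)
Move 2: P1 pit3 -> P1=[4,2,4,0,6,1](2) P2=[5,6,4,4,5,5](0)
Move 3: P2 pit2 -> P1=[4,2,4,0,6,1](2) P2=[5,6,0,5,6,6](1)
Move 4: P1 pit4 -> P1=[4,2,4,0,0,2](3) P2=[6,7,1,6,6,6](1)
Move 5: P1 pit0 -> P1=[0,3,5,1,0,2](11) P2=[6,0,1,6,6,6](1)
Move 6: P2 pit0 -> P1=[0,3,5,1,0,2](11) P2=[0,1,2,7,7,7](2)
Move 7: P1 pit5 -> P1=[0,3,5,1,0,0](12) P2=[1,1,2,7,7,7](2)
Move 8: P2 pit0 -> P1=[0,3,5,1,0,0](12) P2=[0,2,2,7,7,7](2)

Answer: 0 3 5 1 0 0 12 0 2 2 7 7 7 2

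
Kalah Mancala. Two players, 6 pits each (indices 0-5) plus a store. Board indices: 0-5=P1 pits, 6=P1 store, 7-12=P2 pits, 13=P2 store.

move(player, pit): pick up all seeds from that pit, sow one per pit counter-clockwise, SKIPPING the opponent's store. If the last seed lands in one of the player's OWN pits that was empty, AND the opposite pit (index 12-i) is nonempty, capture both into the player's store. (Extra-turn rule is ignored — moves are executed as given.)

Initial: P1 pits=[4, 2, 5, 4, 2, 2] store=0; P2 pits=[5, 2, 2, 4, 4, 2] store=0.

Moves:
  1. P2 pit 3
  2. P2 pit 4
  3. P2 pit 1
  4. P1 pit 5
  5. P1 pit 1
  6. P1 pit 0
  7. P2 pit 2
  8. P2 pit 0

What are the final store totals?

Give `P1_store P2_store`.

Move 1: P2 pit3 -> P1=[5,2,5,4,2,2](0) P2=[5,2,2,0,5,3](1)
Move 2: P2 pit4 -> P1=[6,3,6,4,2,2](0) P2=[5,2,2,0,0,4](2)
Move 3: P2 pit1 -> P1=[6,3,0,4,2,2](0) P2=[5,0,3,0,0,4](9)
Move 4: P1 pit5 -> P1=[6,3,0,4,2,0](1) P2=[6,0,3,0,0,4](9)
Move 5: P1 pit1 -> P1=[6,0,1,5,3,0](1) P2=[6,0,3,0,0,4](9)
Move 6: P1 pit0 -> P1=[0,1,2,6,4,1](2) P2=[6,0,3,0,0,4](9)
Move 7: P2 pit2 -> P1=[0,1,2,6,4,1](2) P2=[6,0,0,1,1,5](9)
Move 8: P2 pit0 -> P1=[0,1,2,6,4,1](2) P2=[0,1,1,2,2,6](10)

Answer: 2 10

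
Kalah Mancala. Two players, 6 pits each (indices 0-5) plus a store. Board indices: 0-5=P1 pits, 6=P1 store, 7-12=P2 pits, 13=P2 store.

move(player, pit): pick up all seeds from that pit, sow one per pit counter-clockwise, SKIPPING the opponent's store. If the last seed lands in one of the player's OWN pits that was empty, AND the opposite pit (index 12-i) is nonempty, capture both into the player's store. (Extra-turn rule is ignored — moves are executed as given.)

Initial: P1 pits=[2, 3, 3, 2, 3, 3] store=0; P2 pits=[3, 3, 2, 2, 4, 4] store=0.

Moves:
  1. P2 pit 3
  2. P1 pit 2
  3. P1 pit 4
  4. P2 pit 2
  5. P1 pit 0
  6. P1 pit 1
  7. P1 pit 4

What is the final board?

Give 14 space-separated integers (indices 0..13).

Answer: 0 0 1 4 0 7 3 4 4 0 0 6 5 0

Derivation:
Move 1: P2 pit3 -> P1=[2,3,3,2,3,3](0) P2=[3,3,2,0,5,5](0)
Move 2: P1 pit2 -> P1=[2,3,0,3,4,4](0) P2=[3,3,2,0,5,5](0)
Move 3: P1 pit4 -> P1=[2,3,0,3,0,5](1) P2=[4,4,2,0,5,5](0)
Move 4: P2 pit2 -> P1=[2,3,0,3,0,5](1) P2=[4,4,0,1,6,5](0)
Move 5: P1 pit0 -> P1=[0,4,0,3,0,5](3) P2=[4,4,0,0,6,5](0)
Move 6: P1 pit1 -> P1=[0,0,1,4,1,6](3) P2=[4,4,0,0,6,5](0)
Move 7: P1 pit4 -> P1=[0,0,1,4,0,7](3) P2=[4,4,0,0,6,5](0)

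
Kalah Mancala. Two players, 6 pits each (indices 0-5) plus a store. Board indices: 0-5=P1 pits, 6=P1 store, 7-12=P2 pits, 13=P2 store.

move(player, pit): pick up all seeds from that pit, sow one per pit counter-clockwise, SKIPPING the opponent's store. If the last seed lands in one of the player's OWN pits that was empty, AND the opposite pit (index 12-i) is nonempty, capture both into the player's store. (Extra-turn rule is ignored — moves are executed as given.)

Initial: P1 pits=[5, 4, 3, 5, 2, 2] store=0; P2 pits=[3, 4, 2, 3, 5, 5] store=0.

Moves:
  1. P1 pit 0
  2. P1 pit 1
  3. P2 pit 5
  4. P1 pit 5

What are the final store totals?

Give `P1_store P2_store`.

Move 1: P1 pit0 -> P1=[0,5,4,6,3,3](0) P2=[3,4,2,3,5,5](0)
Move 2: P1 pit1 -> P1=[0,0,5,7,4,4](1) P2=[3,4,2,3,5,5](0)
Move 3: P2 pit5 -> P1=[1,1,6,8,4,4](1) P2=[3,4,2,3,5,0](1)
Move 4: P1 pit5 -> P1=[1,1,6,8,4,0](2) P2=[4,5,3,3,5,0](1)

Answer: 2 1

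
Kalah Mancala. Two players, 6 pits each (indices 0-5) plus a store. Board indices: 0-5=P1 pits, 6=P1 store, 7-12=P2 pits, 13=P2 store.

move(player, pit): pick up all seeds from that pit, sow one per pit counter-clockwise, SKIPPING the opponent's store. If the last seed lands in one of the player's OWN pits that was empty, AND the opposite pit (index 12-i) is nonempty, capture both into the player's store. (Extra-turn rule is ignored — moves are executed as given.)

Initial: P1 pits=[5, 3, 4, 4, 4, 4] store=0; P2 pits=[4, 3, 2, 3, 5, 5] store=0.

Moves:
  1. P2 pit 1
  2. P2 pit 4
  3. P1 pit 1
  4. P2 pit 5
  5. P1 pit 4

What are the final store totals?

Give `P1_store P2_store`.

Move 1: P2 pit1 -> P1=[5,3,4,4,4,4](0) P2=[4,0,3,4,6,5](0)
Move 2: P2 pit4 -> P1=[6,4,5,5,4,4](0) P2=[4,0,3,4,0,6](1)
Move 3: P1 pit1 -> P1=[6,0,6,6,5,5](0) P2=[4,0,3,4,0,6](1)
Move 4: P2 pit5 -> P1=[7,1,7,7,6,5](0) P2=[4,0,3,4,0,0](2)
Move 5: P1 pit4 -> P1=[7,1,7,7,0,6](1) P2=[5,1,4,5,0,0](2)

Answer: 1 2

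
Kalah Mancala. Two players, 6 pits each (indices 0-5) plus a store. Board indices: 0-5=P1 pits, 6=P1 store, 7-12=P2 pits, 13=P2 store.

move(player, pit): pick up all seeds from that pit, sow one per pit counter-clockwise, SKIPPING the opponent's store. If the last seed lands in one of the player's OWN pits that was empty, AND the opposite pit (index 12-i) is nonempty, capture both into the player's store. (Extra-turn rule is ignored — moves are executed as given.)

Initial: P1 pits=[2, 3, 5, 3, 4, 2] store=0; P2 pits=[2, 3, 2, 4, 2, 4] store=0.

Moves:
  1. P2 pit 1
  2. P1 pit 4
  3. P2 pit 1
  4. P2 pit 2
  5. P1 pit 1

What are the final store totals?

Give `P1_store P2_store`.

Move 1: P2 pit1 -> P1=[2,3,5,3,4,2](0) P2=[2,0,3,5,3,4](0)
Move 2: P1 pit4 -> P1=[2,3,5,3,0,3](1) P2=[3,1,3,5,3,4](0)
Move 3: P2 pit1 -> P1=[2,3,5,3,0,3](1) P2=[3,0,4,5,3,4](0)
Move 4: P2 pit2 -> P1=[2,3,5,3,0,3](1) P2=[3,0,0,6,4,5](1)
Move 5: P1 pit1 -> P1=[2,0,6,4,1,3](1) P2=[3,0,0,6,4,5](1)

Answer: 1 1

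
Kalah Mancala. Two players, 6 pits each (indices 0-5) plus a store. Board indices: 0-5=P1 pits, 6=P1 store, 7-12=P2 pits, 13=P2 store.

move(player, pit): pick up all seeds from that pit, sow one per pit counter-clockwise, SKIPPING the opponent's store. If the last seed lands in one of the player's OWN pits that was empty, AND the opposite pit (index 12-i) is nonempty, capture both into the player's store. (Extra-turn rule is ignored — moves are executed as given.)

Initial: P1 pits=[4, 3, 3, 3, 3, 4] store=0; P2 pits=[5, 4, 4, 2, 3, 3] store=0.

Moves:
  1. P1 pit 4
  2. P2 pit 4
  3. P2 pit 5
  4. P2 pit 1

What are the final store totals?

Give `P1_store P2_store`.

Move 1: P1 pit4 -> P1=[4,3,3,3,0,5](1) P2=[6,4,4,2,3,3](0)
Move 2: P2 pit4 -> P1=[5,3,3,3,0,5](1) P2=[6,4,4,2,0,4](1)
Move 3: P2 pit5 -> P1=[6,4,4,3,0,5](1) P2=[6,4,4,2,0,0](2)
Move 4: P2 pit1 -> P1=[0,4,4,3,0,5](1) P2=[6,0,5,3,1,0](9)

Answer: 1 9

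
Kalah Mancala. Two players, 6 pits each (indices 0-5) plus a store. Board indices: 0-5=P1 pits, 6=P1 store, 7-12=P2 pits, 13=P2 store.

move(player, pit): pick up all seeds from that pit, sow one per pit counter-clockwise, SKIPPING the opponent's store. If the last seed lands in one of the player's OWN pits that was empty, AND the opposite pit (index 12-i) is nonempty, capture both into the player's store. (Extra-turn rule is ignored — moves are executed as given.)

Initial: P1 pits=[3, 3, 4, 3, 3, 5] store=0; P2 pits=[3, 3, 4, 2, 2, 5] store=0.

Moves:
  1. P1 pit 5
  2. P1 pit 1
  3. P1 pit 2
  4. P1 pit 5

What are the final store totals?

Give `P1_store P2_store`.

Move 1: P1 pit5 -> P1=[3,3,4,3,3,0](1) P2=[4,4,5,3,2,5](0)
Move 2: P1 pit1 -> P1=[3,0,5,4,4,0](1) P2=[4,4,5,3,2,5](0)
Move 3: P1 pit2 -> P1=[3,0,0,5,5,1](2) P2=[5,4,5,3,2,5](0)
Move 4: P1 pit5 -> P1=[3,0,0,5,5,0](3) P2=[5,4,5,3,2,5](0)

Answer: 3 0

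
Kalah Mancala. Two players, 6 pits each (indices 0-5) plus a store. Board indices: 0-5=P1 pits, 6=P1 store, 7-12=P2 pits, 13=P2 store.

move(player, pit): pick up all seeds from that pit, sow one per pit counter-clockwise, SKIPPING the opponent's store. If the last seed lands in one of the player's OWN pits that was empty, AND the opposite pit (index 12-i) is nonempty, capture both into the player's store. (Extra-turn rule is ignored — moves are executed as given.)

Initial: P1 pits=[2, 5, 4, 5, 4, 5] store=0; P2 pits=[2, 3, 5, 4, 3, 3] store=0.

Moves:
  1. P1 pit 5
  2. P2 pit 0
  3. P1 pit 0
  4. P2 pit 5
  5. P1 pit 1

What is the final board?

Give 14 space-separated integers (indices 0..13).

Answer: 1 0 6 6 5 1 2 1 6 7 6 3 0 1

Derivation:
Move 1: P1 pit5 -> P1=[2,5,4,5,4,0](1) P2=[3,4,6,5,3,3](0)
Move 2: P2 pit0 -> P1=[2,5,4,5,4,0](1) P2=[0,5,7,6,3,3](0)
Move 3: P1 pit0 -> P1=[0,6,5,5,4,0](1) P2=[0,5,7,6,3,3](0)
Move 4: P2 pit5 -> P1=[1,7,5,5,4,0](1) P2=[0,5,7,6,3,0](1)
Move 5: P1 pit1 -> P1=[1,0,6,6,5,1](2) P2=[1,6,7,6,3,0](1)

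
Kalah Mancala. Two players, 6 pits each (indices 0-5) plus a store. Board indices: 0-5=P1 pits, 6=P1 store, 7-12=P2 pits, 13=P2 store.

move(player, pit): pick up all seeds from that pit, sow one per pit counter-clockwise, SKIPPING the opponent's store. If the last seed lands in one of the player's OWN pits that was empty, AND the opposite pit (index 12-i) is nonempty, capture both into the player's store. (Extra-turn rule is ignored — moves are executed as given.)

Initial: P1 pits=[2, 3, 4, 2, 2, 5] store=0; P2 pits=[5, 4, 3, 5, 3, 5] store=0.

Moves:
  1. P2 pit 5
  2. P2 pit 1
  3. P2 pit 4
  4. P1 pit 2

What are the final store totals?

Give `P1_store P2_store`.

Answer: 1 6

Derivation:
Move 1: P2 pit5 -> P1=[3,4,5,3,2,5](0) P2=[5,4,3,5,3,0](1)
Move 2: P2 pit1 -> P1=[0,4,5,3,2,5](0) P2=[5,0,4,6,4,0](5)
Move 3: P2 pit4 -> P1=[1,5,5,3,2,5](0) P2=[5,0,4,6,0,1](6)
Move 4: P1 pit2 -> P1=[1,5,0,4,3,6](1) P2=[6,0,4,6,0,1](6)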